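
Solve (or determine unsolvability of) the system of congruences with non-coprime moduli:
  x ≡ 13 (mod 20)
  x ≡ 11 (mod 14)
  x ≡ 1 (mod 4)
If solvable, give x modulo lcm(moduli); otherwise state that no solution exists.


Moduli 20, 14, 4 are not pairwise coprime, so CRT works modulo lcm(m_i) when all pairwise compatibility conditions hold.
Pairwise compatibility: gcd(m_i, m_j) must divide a_i - a_j for every pair.
Merge one congruence at a time:
  Start: x ≡ 13 (mod 20).
  Combine with x ≡ 11 (mod 14): gcd(20, 14) = 2; 11 - 13 = -2, which IS divisible by 2, so compatible.
    Write x = 13 + 20·t and substitute into x ≡ 11 (mod 14): 20·t ≡ 11 − 13 = -2 (mod 14).
    Divide the congruence (and modulus) by g = 2: 10·t ≡ -1 (mod 7).
    Reduce coefficients mod 7: 3·t ≡ 6 (mod 7).
    The inverse of 3 mod 7 is 5 (since 3·5 = 15 = 2·7 + 1), so t ≡ 5·6 = 30 ≡ 2 (mod 7).
    Then x = 13 + 20·2 = 53, valid modulo lcm(20, 14) = 140: x ≡ 53 (mod 140).
  Combine with x ≡ 1 (mod 4): gcd(140, 4) = 4; 1 - 53 = -52, which IS divisible by 4, so compatible.
    Write x = 53 + 140·t and substitute into x ≡ 1 (mod 4): 140·t ≡ 1 − 53 = -52 (mod 4).
    Divide the congruence (and modulus) by g = 4: 35·t ≡ -13 (mod 1).
    Modulo 1 every t works; take t = 0.
    Then x = 53 + 140·0 = 53, valid modulo lcm(140, 4) = 140: x ≡ 53 (mod 140).
Verify: 53 mod 20 = 13, 53 mod 14 = 11, 53 mod 4 = 1.

x ≡ 53 (mod 140).


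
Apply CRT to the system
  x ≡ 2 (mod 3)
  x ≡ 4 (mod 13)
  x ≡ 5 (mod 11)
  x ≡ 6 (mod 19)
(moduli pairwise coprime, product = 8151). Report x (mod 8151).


Product of moduli M = 3 · 13 · 11 · 19 = 8151.
Merge one congruence at a time:
  Start: x ≡ 2 (mod 3).
  Combine with x ≡ 4 (mod 13); new modulus lcm = 39.
    Write x = 2 + 3·t and substitute into x ≡ 4 (mod 13): 3·t ≡ 4 − 2 = 2 (mod 13).
    The inverse of 3 mod 13 is 9 (since 3·9 = 27 = 2·13 + 1), so t ≡ 9·2 = 18 ≡ 5 (mod 13).
    Then x = 2 + 3·5 = 17, valid modulo lcm(3, 13) = 39: x ≡ 17 (mod 39).
  Combine with x ≡ 5 (mod 11); new modulus lcm = 429.
    Write x = 17 + 39·t and substitute into x ≡ 5 (mod 11): 39·t ≡ 5 − 17 = -12 (mod 11).
    Reduce coefficients mod 11: 6·t ≡ 10 (mod 11).
    The inverse of 6 mod 11 is 2 (since 6·2 = 12 = 1·11 + 1), so t ≡ 2·10 = 20 ≡ 9 (mod 11).
    Then x = 17 + 39·9 = 368, valid modulo lcm(39, 11) = 429: x ≡ 368 (mod 429).
  Combine with x ≡ 6 (mod 19); new modulus lcm = 8151.
    Write x = 368 + 429·t and substitute into x ≡ 6 (mod 19): 429·t ≡ 6 − 368 = -362 (mod 19).
    Reduce coefficients mod 19: 11·t ≡ 18 (mod 19).
    The inverse of 11 mod 19 is 7 (since 11·7 = 77 = 4·19 + 1), so t ≡ 7·18 = 126 ≡ 12 (mod 19).
    Then x = 368 + 429·12 = 5516, valid modulo lcm(429, 19) = 8151: x ≡ 5516 (mod 8151).
Verify against each original: 5516 mod 3 = 2, 5516 mod 13 = 4, 5516 mod 11 = 5, 5516 mod 19 = 6.

x ≡ 5516 (mod 8151).


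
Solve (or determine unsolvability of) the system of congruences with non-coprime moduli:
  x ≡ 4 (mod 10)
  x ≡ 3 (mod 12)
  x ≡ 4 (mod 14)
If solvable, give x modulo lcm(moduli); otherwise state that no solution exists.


Moduli 10, 12, 14 are not pairwise coprime, so CRT works modulo lcm(m_i) when all pairwise compatibility conditions hold.
Pairwise compatibility: gcd(m_i, m_j) must divide a_i - a_j for every pair.
Merge one congruence at a time:
  Start: x ≡ 4 (mod 10).
  Combine with x ≡ 3 (mod 12): gcd(10, 12) = 2, and 3 - 4 = -1 is NOT divisible by 2.
    ⇒ system is inconsistent (no integer solution).

No solution (the system is inconsistent).


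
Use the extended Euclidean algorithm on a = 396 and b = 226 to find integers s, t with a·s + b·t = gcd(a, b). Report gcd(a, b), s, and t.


Euclidean algorithm on (396, 226) — divide until remainder is 0:
  396 = 1 · 226 + 170
  226 = 1 · 170 + 56
  170 = 3 · 56 + 2
  56 = 28 · 2 + 0
gcd(396, 226) = 2.
Track Bezout coefficients alongside the remainders: start with r₀ = 396 = a·1 + b·0 (s = 1, t = 0) and r₁ = 226 = a·0 + b·1 (s = 0, t = 1); each new remainder r_{k+1} = r_{k-1} − q_k·r_k inherits s_{k+1} = s_{k-1} − q_k·s_k, t_{k+1} = t_{k-1} − q_k·t_k, so r_k = a·s_k + b·t_k at every step:
  q = 1: r = 170, s = 1 − 1·0 = 1, t = 0 − 1·1 = -1  (check: 396·1 + 226·(-1) = 170)
  q = 1: r = 56, s = 0 − 1·1 = -1, t = 1 − 1·(-1) = 2  (check: 396·(-1) + 226·2 = 56)
  q = 3: r = 2, s = 1 − 3·(-1) = 4, t = -1 − 3·2 = -7  (check: 396·4 + 226·(-7) = 2)
The row with r = 2 (the gcd) gives the Bezout coefficients s = 4, t = -7.
Result: 396 · (4) + 226 · (-7) = 2.

gcd(396, 226) = 2; s = 4, t = -7 (check: 396·4 + 226·(-7) = 2).


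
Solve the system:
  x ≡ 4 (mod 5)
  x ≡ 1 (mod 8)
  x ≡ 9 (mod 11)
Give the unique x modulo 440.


Moduli 5, 8, 11 are pairwise coprime; by CRT there is a unique solution modulo M = 5 · 8 · 11 = 440.
Solve pairwise, accumulating the modulus:
  Start with x ≡ 4 (mod 5).
  Combine with x ≡ 1 (mod 8): since gcd(5, 8) = 1, we get a unique residue mod 40.
    Write x = 4 + 5·t and substitute into x ≡ 1 (mod 8): 5·t ≡ 1 − 4 = -3 (mod 8).
    Reduce coefficients mod 8: 5·t ≡ 5 (mod 8).
    The inverse of 5 mod 8 is 5 (since 5·5 = 25 = 3·8 + 1), so t ≡ 5·5 = 25 ≡ 1 (mod 8).
    Then x = 4 + 5·1 = 9, valid modulo lcm(5, 8) = 40: x ≡ 9 (mod 40).
  Combine with x ≡ 9 (mod 11): since gcd(40, 11) = 1, we get a unique residue mod 440.
    Write x = 9 + 40·t and substitute into x ≡ 9 (mod 11): 40·t ≡ 9 − 9 = 0 (mod 11).
    Reduce coefficients mod 11: 7·t ≡ 0 (mod 11).
    The inverse of 7 mod 11 is 8 (since 7·8 = 56 = 5·11 + 1), so t ≡ 8·0 = 0 ≡ 0 (mod 11).
    Then x = 9 + 40·0 = 9, valid modulo lcm(40, 11) = 440: x ≡ 9 (mod 440).
Verify: 9 mod 5 = 4 ✓, 9 mod 8 = 1 ✓, 9 mod 11 = 9 ✓.

x ≡ 9 (mod 440).


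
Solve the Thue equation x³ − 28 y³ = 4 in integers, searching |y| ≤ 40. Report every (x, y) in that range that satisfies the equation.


The equation is x³ - 28y³ = 4. For fixed y, x³ = 28·y³ + 4, so a solution requires the RHS to be a perfect cube.
Strategy: iterate y from -40 to 40, compute RHS = 28·y³ + 4, and check whether it is a (positive or negative) perfect cube.
Check small values of y:
  y = 0: RHS = 4 is not a perfect cube.
  y = 1: RHS = 32 is not a perfect cube.
  y = -1: RHS = -24 is not a perfect cube.
  y = 2: RHS = 228 is not a perfect cube.
  y = -2: RHS = -220 is not a perfect cube.
  y = 3: RHS = 760 is not a perfect cube.
  y = -3: RHS = -752 is not a perfect cube.
Continuing the search up to |y| = 40 finds no solutions either.
No (x, y) in the scanned range satisfies the equation.

No integer solutions with |y| ≤ 40.


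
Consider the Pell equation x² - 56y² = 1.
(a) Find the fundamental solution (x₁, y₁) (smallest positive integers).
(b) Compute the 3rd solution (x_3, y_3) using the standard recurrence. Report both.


Step 1: Find the fundamental solution (x₁, y₁) of x² - 56y² = 1.
  Expand √56 as a continued fraction. a₀ = ⌊√56⌋ = 7; iterate m_{k+1} = d_k·a_k − m_k, d_{k+1} = (56 − m_{k+1}²)/d_k, a_{k+1} = ⌊(a₀ + m_{k+1})/d_{k+1}⌋ (starting m₀ = 0, d₀ = 1), with convergents p_k = a_k·p_{k-1} + p_{k-2}, q_k = a_k·q_{k-1} + q_{k-2} (p₋₁ = 1, q₋₁ = 0):
  k = 0: a₀ = 7; p₀/q₀ = 7/1; p₀² − 56·q₀² = 49 − 56 = -7.
  k = 1: m = 7, d = 7, a = ⌊(7 + 7)/7⌋ = 2; p/q = (2·7 + 1)/(2·1 + 0) = 15/2; p² − 56·q² = 225 − 224 = 1.
  The first convergent with p² − 56·q² = 1 gives the fundamental solution (x₁, y₁) = (15, 2).
Step 2: Apply the recurrence (x_{n+1}, y_{n+1}) = (x₁x_n + 56y₁y_n, x₁y_n + y₁x_n) repeatedly.
  From (x_1, y_1) = (15, 2): x_2 = 15·15 + 56·2·2 = 449; y_2 = 15·2 + 2·15 = 60.
  From (x_2, y_2) = (449, 60): x_3 = 15·449 + 56·2·60 = 13455; y_3 = 15·60 + 2·449 = 1798.
Step 3: Verify x_3² - 56·y_3² = 181037025 - 181037024 = 1 (should be 1). ✓

(x_1, y_1) = (15, 2); (x_3, y_3) = (13455, 1798).


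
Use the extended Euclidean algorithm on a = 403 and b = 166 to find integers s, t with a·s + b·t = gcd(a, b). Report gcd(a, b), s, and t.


Euclidean algorithm on (403, 166) — divide until remainder is 0:
  403 = 2 · 166 + 71
  166 = 2 · 71 + 24
  71 = 2 · 24 + 23
  24 = 1 · 23 + 1
  23 = 23 · 1 + 0
gcd(403, 166) = 1.
Track Bezout coefficients alongside the remainders: start with r₀ = 403 = a·1 + b·0 (s = 1, t = 0) and r₁ = 166 = a·0 + b·1 (s = 0, t = 1); each new remainder r_{k+1} = r_{k-1} − q_k·r_k inherits s_{k+1} = s_{k-1} − q_k·s_k, t_{k+1} = t_{k-1} − q_k·t_k, so r_k = a·s_k + b·t_k at every step:
  q = 2: r = 71, s = 1 − 2·0 = 1, t = 0 − 2·1 = -2  (check: 403·1 + 166·(-2) = 71)
  q = 2: r = 24, s = 0 − 2·1 = -2, t = 1 − 2·(-2) = 5  (check: 403·(-2) + 166·5 = 24)
  q = 2: r = 23, s = 1 − 2·(-2) = 5, t = -2 − 2·5 = -12  (check: 403·5 + 166·(-12) = 23)
  q = 1: r = 1, s = -2 − 1·5 = -7, t = 5 − 1·(-12) = 17  (check: 403·(-7) + 166·17 = 1)
The row with r = 1 (the gcd) gives the Bezout coefficients s = -7, t = 17.
Result: 403 · (-7) + 166 · (17) = 1.

gcd(403, 166) = 1; s = -7, t = 17 (check: 403·(-7) + 166·17 = 1).


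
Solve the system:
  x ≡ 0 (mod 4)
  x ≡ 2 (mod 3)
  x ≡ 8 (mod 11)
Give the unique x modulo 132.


Moduli 4, 3, 11 are pairwise coprime; by CRT there is a unique solution modulo M = 4 · 3 · 11 = 132.
Solve pairwise, accumulating the modulus:
  Start with x ≡ 0 (mod 4).
  Combine with x ≡ 2 (mod 3): since gcd(4, 3) = 1, we get a unique residue mod 12.
    Write x = 0 + 4·t and substitute into x ≡ 2 (mod 3): 4·t ≡ 2 − 0 = 2 (mod 3).
    Reduce coefficients mod 3: 1·t ≡ 2 (mod 3).
    So t ≡ 2 (mod 3).
    Then x = 0 + 4·2 = 8, valid modulo lcm(4, 3) = 12: x ≡ 8 (mod 12).
  Combine with x ≡ 8 (mod 11): since gcd(12, 11) = 1, we get a unique residue mod 132.
    Write x = 8 + 12·t and substitute into x ≡ 8 (mod 11): 12·t ≡ 8 − 8 = 0 (mod 11).
    Reduce coefficients mod 11: 1·t ≡ 0 (mod 11).
    So t ≡ 0 (mod 11).
    Then x = 8 + 12·0 = 8, valid modulo lcm(12, 11) = 132: x ≡ 8 (mod 132).
Verify: 8 mod 4 = 0 ✓, 8 mod 3 = 2 ✓, 8 mod 11 = 8 ✓.

x ≡ 8 (mod 132).


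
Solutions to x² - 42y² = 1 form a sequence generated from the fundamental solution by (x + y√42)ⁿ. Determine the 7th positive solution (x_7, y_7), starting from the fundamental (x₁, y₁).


Step 1: Find the fundamental solution (x₁, y₁) of x² - 42y² = 1.
  Expand √42 as a continued fraction. a₀ = ⌊√42⌋ = 6; iterate m_{k+1} = d_k·a_k − m_k, d_{k+1} = (42 − m_{k+1}²)/d_k, a_{k+1} = ⌊(a₀ + m_{k+1})/d_{k+1}⌋ (starting m₀ = 0, d₀ = 1), with convergents p_k = a_k·p_{k-1} + p_{k-2}, q_k = a_k·q_{k-1} + q_{k-2} (p₋₁ = 1, q₋₁ = 0):
  k = 0: a₀ = 6; p₀/q₀ = 6/1; p₀² − 42·q₀² = 36 − 42 = -6.
  k = 1: m = 6, d = 6, a = ⌊(6 + 6)/6⌋ = 2; p/q = (2·6 + 1)/(2·1 + 0) = 13/2; p² − 42·q² = 169 − 168 = 1.
  The first convergent with p² − 42·q² = 1 gives the fundamental solution (x₁, y₁) = (13, 2).
Step 2: Apply the recurrence (x_{n+1}, y_{n+1}) = (x₁x_n + 42y₁y_n, x₁y_n + y₁x_n) repeatedly.
  From (x_1, y_1) = (13, 2): x_2 = 13·13 + 42·2·2 = 337; y_2 = 13·2 + 2·13 = 52.
  From (x_2, y_2) = (337, 52): x_3 = 13·337 + 42·2·52 = 8749; y_3 = 13·52 + 2·337 = 1350.
  From (x_3, y_3) = (8749, 1350): x_4 = 13·8749 + 42·2·1350 = 227137; y_4 = 13·1350 + 2·8749 = 35048.
  From (x_4, y_4) = (227137, 35048): x_5 = 13·227137 + 42·2·35048 = 5896813; y_5 = 13·35048 + 2·227137 = 909898.
  From (x_5, y_5) = (5896813, 909898): x_6 = 13·5896813 + 42·2·909898 = 153090001; y_6 = 13·909898 + 2·5896813 = 23622300.
  From (x_6, y_6) = (153090001, 23622300): x_7 = 13·153090001 + 42·2·23622300 = 3974443213; y_7 = 13·23622300 + 2·153090001 = 613269902.
Step 3: Verify x_7² - 42·y_7² = 15796198853361763369 - 15796198853361763368 = 1 (should be 1). ✓

(x_1, y_1) = (13, 2); (x_7, y_7) = (3974443213, 613269902).


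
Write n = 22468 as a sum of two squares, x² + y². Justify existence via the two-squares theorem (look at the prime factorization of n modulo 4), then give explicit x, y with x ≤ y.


Step 1: Factor n = 22468 = 2^2 · 41 · 137.
Step 2: Check the mod-4 condition on each prime factor: 2 = 2 (special); 41 ≡ 1 (mod 4), exponent 1; 137 ≡ 1 (mod 4), exponent 1.
All primes ≡ 3 (mod 4) appear to even exponent (or don't appear), so by the two-squares theorem n IS expressible as a sum of two squares.
Step 3: Build a representation. Group n = k² · m with k = 2 and m = 41 · 137 = 5617 (a product of primes ≡ 1 (mod 4)); a representation of m scales to one of n via (k·x)² + (k·y)² = k²(x² + y²). Each prime p ≡ 1 (mod 4) is itself a sum of two squares; find a² by testing p − a² for a perfect square:
  41: 41 − 1² = 40, 41 − 2² = 37, 41 − 3² = 32, 41 − 4² = 25 = 5² ⇒ 41 = 4² + 5².
  137: 137 − 1² = 136, 137 − 2² = 133, 137 − 3² = 128, 137 − 4² = 121 = 11² ⇒ 137 = 4² + 11².
  Combine using the Brahmagupta–Fibonacci identity (a² + b²)(c² + d²) = (ac − bd)² + (ad + bc)² = (ac + bd)² + (ad − bc)²:
  41 · 137 = 5617: from (4² + 5²)(4² + 11²), take (4·4 − 5·11, 4·11 + 5·4) = (16 − 55, 44 + 20) = (-39, 64); dropping signs (only squares matter) gives (39, 64); check 39² + 64² = 1521 + 4096 = 5617 ✓.
  Scale by k = 2: (2·39, 2·64) = (78, 128).
Step 4: Order so x ≤ y and verify: 78² + 128² = 6084 + 16384 = 22468 = n. ✓

n = 22468 = 78² + 128² (one valid representation with x ≤ y).


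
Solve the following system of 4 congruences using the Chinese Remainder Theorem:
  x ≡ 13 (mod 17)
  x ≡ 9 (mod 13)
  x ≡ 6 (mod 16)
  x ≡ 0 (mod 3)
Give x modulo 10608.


Product of moduli M = 17 · 13 · 16 · 3 = 10608.
Merge one congruence at a time:
  Start: x ≡ 13 (mod 17).
  Combine with x ≡ 9 (mod 13); new modulus lcm = 221.
    Write x = 13 + 17·t and substitute into x ≡ 9 (mod 13): 17·t ≡ 9 − 13 = -4 (mod 13).
    Reduce coefficients mod 13: 4·t ≡ 9 (mod 13).
    The inverse of 4 mod 13 is 10 (since 4·10 = 40 = 3·13 + 1), so t ≡ 10·9 = 90 ≡ 12 (mod 13).
    Then x = 13 + 17·12 = 217, valid modulo lcm(17, 13) = 221: x ≡ 217 (mod 221).
  Combine with x ≡ 6 (mod 16); new modulus lcm = 3536.
    Write x = 217 + 221·t and substitute into x ≡ 6 (mod 16): 221·t ≡ 6 − 217 = -211 (mod 16).
    Reduce coefficients mod 16: 13·t ≡ 13 (mod 16).
    The inverse of 13 mod 16 is 5 (since 13·5 = 65 = 4·16 + 1), so t ≡ 5·13 = 65 ≡ 1 (mod 16).
    Then x = 217 + 221·1 = 438, valid modulo lcm(221, 16) = 3536: x ≡ 438 (mod 3536).
  Combine with x ≡ 0 (mod 3); new modulus lcm = 10608.
    Write x = 438 + 3536·t and substitute into x ≡ 0 (mod 3): 3536·t ≡ 0 − 438 = -438 (mod 3).
    Reduce coefficients mod 3: 2·t ≡ 0 (mod 3).
    The inverse of 2 mod 3 is 2 (since 2·2 = 4 = 1·3 + 1), so t ≡ 2·0 = 0 ≡ 0 (mod 3).
    Then x = 438 + 3536·0 = 438, valid modulo lcm(3536, 3) = 10608: x ≡ 438 (mod 10608).
Verify against each original: 438 mod 17 = 13, 438 mod 13 = 9, 438 mod 16 = 6, 438 mod 3 = 0.

x ≡ 438 (mod 10608).


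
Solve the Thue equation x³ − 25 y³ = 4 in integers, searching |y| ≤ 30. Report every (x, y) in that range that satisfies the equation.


The equation is x³ - 25y³ = 4. For fixed y, x³ = 25·y³ + 4, so a solution requires the RHS to be a perfect cube.
Strategy: iterate y from -30 to 30, compute RHS = 25·y³ + 4, and check whether it is a (positive or negative) perfect cube.
Check small values of y:
  y = 0: RHS = 4 is not a perfect cube.
  y = 1: RHS = 29 is not a perfect cube.
  y = -1: RHS = -21 is not a perfect cube.
  y = 2: RHS = 204 is not a perfect cube.
  y = -2: RHS = -196 is not a perfect cube.
  y = 3: RHS = 679 is not a perfect cube.
  y = -3: RHS = -671 is not a perfect cube.
Continuing the search up to |y| = 30 finds no solutions either.
No (x, y) in the scanned range satisfies the equation.

No integer solutions with |y| ≤ 30.


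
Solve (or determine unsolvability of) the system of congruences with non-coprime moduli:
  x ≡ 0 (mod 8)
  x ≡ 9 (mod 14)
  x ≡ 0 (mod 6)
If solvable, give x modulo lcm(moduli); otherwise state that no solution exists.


Moduli 8, 14, 6 are not pairwise coprime, so CRT works modulo lcm(m_i) when all pairwise compatibility conditions hold.
Pairwise compatibility: gcd(m_i, m_j) must divide a_i - a_j for every pair.
Merge one congruence at a time:
  Start: x ≡ 0 (mod 8).
  Combine with x ≡ 9 (mod 14): gcd(8, 14) = 2, and 9 - 0 = 9 is NOT divisible by 2.
    ⇒ system is inconsistent (no integer solution).

No solution (the system is inconsistent).


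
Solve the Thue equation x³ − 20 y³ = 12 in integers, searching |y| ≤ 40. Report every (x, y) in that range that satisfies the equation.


The equation is x³ - 20y³ = 12. For fixed y, x³ = 20·y³ + 12, so a solution requires the RHS to be a perfect cube.
Strategy: iterate y from -40 to 40, compute RHS = 20·y³ + 12, and check whether it is a (positive or negative) perfect cube.
Check small values of y:
  y = 0: RHS = 12 is not a perfect cube.
  y = 1: RHS = 32 is not a perfect cube.
  y = -1: RHS = -8 = (-2)³ ⇒ x = -2 works.
  y = 2: RHS = 172 is not a perfect cube.
  y = -2: RHS = -148 is not a perfect cube.
  y = 3: RHS = 552 is not a perfect cube.
  y = -3: RHS = -528 is not a perfect cube.
Continuing the search up to |y| = 40 finds no further solutions beyond those listed.
Collected solutions: (-2, -1).

Solutions (with |y| ≤ 40): (-2, -1).


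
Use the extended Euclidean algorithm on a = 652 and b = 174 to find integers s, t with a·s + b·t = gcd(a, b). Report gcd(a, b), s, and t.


Euclidean algorithm on (652, 174) — divide until remainder is 0:
  652 = 3 · 174 + 130
  174 = 1 · 130 + 44
  130 = 2 · 44 + 42
  44 = 1 · 42 + 2
  42 = 21 · 2 + 0
gcd(652, 174) = 2.
Track Bezout coefficients alongside the remainders: start with r₀ = 652 = a·1 + b·0 (s = 1, t = 0) and r₁ = 174 = a·0 + b·1 (s = 0, t = 1); each new remainder r_{k+1} = r_{k-1} − q_k·r_k inherits s_{k+1} = s_{k-1} − q_k·s_k, t_{k+1} = t_{k-1} − q_k·t_k, so r_k = a·s_k + b·t_k at every step:
  q = 3: r = 130, s = 1 − 3·0 = 1, t = 0 − 3·1 = -3  (check: 652·1 + 174·(-3) = 130)
  q = 1: r = 44, s = 0 − 1·1 = -1, t = 1 − 1·(-3) = 4  (check: 652·(-1) + 174·4 = 44)
  q = 2: r = 42, s = 1 − 2·(-1) = 3, t = -3 − 2·4 = -11  (check: 652·3 + 174·(-11) = 42)
  q = 1: r = 2, s = -1 − 1·3 = -4, t = 4 − 1·(-11) = 15  (check: 652·(-4) + 174·15 = 2)
The row with r = 2 (the gcd) gives the Bezout coefficients s = -4, t = 15.
Result: 652 · (-4) + 174 · (15) = 2.

gcd(652, 174) = 2; s = -4, t = 15 (check: 652·(-4) + 174·15 = 2).


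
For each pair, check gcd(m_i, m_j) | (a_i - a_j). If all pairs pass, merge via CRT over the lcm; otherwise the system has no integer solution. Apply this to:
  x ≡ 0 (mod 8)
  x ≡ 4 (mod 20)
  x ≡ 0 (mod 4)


Moduli 8, 20, 4 are not pairwise coprime, so CRT works modulo lcm(m_i) when all pairwise compatibility conditions hold.
Pairwise compatibility: gcd(m_i, m_j) must divide a_i - a_j for every pair.
Merge one congruence at a time:
  Start: x ≡ 0 (mod 8).
  Combine with x ≡ 4 (mod 20): gcd(8, 20) = 4; 4 - 0 = 4, which IS divisible by 4, so compatible.
    Write x = 0 + 8·t and substitute into x ≡ 4 (mod 20): 8·t ≡ 4 − 0 = 4 (mod 20).
    Divide the congruence (and modulus) by g = 4: 2·t ≡ 1 (mod 5).
    The inverse of 2 mod 5 is 3 (since 2·3 = 6 = 1·5 + 1), so t ≡ 3·1 = 3 ≡ 3 (mod 5).
    Then x = 0 + 8·3 = 24, valid modulo lcm(8, 20) = 40: x ≡ 24 (mod 40).
  Combine with x ≡ 0 (mod 4): gcd(40, 4) = 4; 0 - 24 = -24, which IS divisible by 4, so compatible.
    Write x = 24 + 40·t and substitute into x ≡ 0 (mod 4): 40·t ≡ 0 − 24 = -24 (mod 4).
    Divide the congruence (and modulus) by g = 4: 10·t ≡ -6 (mod 1).
    Modulo 1 every t works; take t = 0.
    Then x = 24 + 40·0 = 24, valid modulo lcm(40, 4) = 40: x ≡ 24 (mod 40).
Verify: 24 mod 8 = 0, 24 mod 20 = 4, 24 mod 4 = 0.

x ≡ 24 (mod 40).


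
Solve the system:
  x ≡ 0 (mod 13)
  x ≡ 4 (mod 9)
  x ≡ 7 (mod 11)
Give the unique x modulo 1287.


Moduli 13, 9, 11 are pairwise coprime; by CRT there is a unique solution modulo M = 13 · 9 · 11 = 1287.
Solve pairwise, accumulating the modulus:
  Start with x ≡ 0 (mod 13).
  Combine with x ≡ 4 (mod 9): since gcd(13, 9) = 1, we get a unique residue mod 117.
    Write x = 0 + 13·t and substitute into x ≡ 4 (mod 9): 13·t ≡ 4 − 0 = 4 (mod 9).
    Reduce coefficients mod 9: 4·t ≡ 4 (mod 9).
    The inverse of 4 mod 9 is 7 (since 4·7 = 28 = 3·9 + 1), so t ≡ 7·4 = 28 ≡ 1 (mod 9).
    Then x = 0 + 13·1 = 13, valid modulo lcm(13, 9) = 117: x ≡ 13 (mod 117).
  Combine with x ≡ 7 (mod 11): since gcd(117, 11) = 1, we get a unique residue mod 1287.
    Write x = 13 + 117·t and substitute into x ≡ 7 (mod 11): 117·t ≡ 7 − 13 = -6 (mod 11).
    Reduce coefficients mod 11: 7·t ≡ 5 (mod 11).
    The inverse of 7 mod 11 is 8 (since 7·8 = 56 = 5·11 + 1), so t ≡ 8·5 = 40 ≡ 7 (mod 11).
    Then x = 13 + 117·7 = 832, valid modulo lcm(117, 11) = 1287: x ≡ 832 (mod 1287).
Verify: 832 mod 13 = 0 ✓, 832 mod 9 = 4 ✓, 832 mod 11 = 7 ✓.

x ≡ 832 (mod 1287).


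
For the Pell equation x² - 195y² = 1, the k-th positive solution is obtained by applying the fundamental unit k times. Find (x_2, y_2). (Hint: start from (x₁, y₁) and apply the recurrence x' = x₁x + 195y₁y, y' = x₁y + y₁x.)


Step 1: Find the fundamental solution (x₁, y₁) of x² - 195y² = 1.
  Expand √195 as a continued fraction. a₀ = ⌊√195⌋ = 13; iterate m_{k+1} = d_k·a_k − m_k, d_{k+1} = (195 − m_{k+1}²)/d_k, a_{k+1} = ⌊(a₀ + m_{k+1})/d_{k+1}⌋ (starting m₀ = 0, d₀ = 1), with convergents p_k = a_k·p_{k-1} + p_{k-2}, q_k = a_k·q_{k-1} + q_{k-2} (p₋₁ = 1, q₋₁ = 0):
  k = 0: a₀ = 13; p₀/q₀ = 13/1; p₀² − 195·q₀² = 169 − 195 = -26.
  k = 1: m = 13, d = 26, a = ⌊(13 + 13)/26⌋ = 1; p/q = (1·13 + 1)/(1·1 + 0) = 14/1; p² − 195·q² = 196 − 195 = 1.
  The first convergent with p² − 195·q² = 1 gives the fundamental solution (x₁, y₁) = (14, 1).
Step 2: Apply the recurrence (x_{n+1}, y_{n+1}) = (x₁x_n + 195y₁y_n, x₁y_n + y₁x_n) repeatedly.
  From (x_1, y_1) = (14, 1): x_2 = 14·14 + 195·1·1 = 391; y_2 = 14·1 + 1·14 = 28.
Step 3: Verify x_2² - 195·y_2² = 152881 - 152880 = 1 (should be 1). ✓

(x_1, y_1) = (14, 1); (x_2, y_2) = (391, 28).


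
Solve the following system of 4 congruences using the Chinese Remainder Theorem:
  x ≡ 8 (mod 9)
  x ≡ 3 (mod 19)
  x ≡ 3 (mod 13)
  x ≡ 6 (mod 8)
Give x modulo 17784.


Product of moduli M = 9 · 19 · 13 · 8 = 17784.
Merge one congruence at a time:
  Start: x ≡ 8 (mod 9).
  Combine with x ≡ 3 (mod 19); new modulus lcm = 171.
    Write x = 8 + 9·t and substitute into x ≡ 3 (mod 19): 9·t ≡ 3 − 8 = -5 (mod 19).
    Reduce coefficients mod 19: 9·t ≡ 14 (mod 19).
    The inverse of 9 mod 19 is 17 (since 9·17 = 153 = 8·19 + 1), so t ≡ 17·14 = 238 ≡ 10 (mod 19).
    Then x = 8 + 9·10 = 98, valid modulo lcm(9, 19) = 171: x ≡ 98 (mod 171).
  Combine with x ≡ 3 (mod 13); new modulus lcm = 2223.
    Write x = 98 + 171·t and substitute into x ≡ 3 (mod 13): 171·t ≡ 3 − 98 = -95 (mod 13).
    Reduce coefficients mod 13: 2·t ≡ 9 (mod 13).
    The inverse of 2 mod 13 is 7 (since 2·7 = 14 = 1·13 + 1), so t ≡ 7·9 = 63 ≡ 11 (mod 13).
    Then x = 98 + 171·11 = 1979, valid modulo lcm(171, 13) = 2223: x ≡ 1979 (mod 2223).
  Combine with x ≡ 6 (mod 8); new modulus lcm = 17784.
    Write x = 1979 + 2223·t and substitute into x ≡ 6 (mod 8): 2223·t ≡ 6 − 1979 = -1973 (mod 8).
    Reduce coefficients mod 8: 7·t ≡ 3 (mod 8).
    The inverse of 7 mod 8 is 7 (since 7·7 = 49 = 6·8 + 1), so t ≡ 7·3 = 21 ≡ 5 (mod 8).
    Then x = 1979 + 2223·5 = 13094, valid modulo lcm(2223, 8) = 17784: x ≡ 13094 (mod 17784).
Verify against each original: 13094 mod 9 = 8, 13094 mod 19 = 3, 13094 mod 13 = 3, 13094 mod 8 = 6.

x ≡ 13094 (mod 17784).


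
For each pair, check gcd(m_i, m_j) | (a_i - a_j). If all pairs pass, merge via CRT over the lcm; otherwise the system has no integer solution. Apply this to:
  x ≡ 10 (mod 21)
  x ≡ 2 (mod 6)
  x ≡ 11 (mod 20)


Moduli 21, 6, 20 are not pairwise coprime, so CRT works modulo lcm(m_i) when all pairwise compatibility conditions hold.
Pairwise compatibility: gcd(m_i, m_j) must divide a_i - a_j for every pair.
Merge one congruence at a time:
  Start: x ≡ 10 (mod 21).
  Combine with x ≡ 2 (mod 6): gcd(21, 6) = 3, and 2 - 10 = -8 is NOT divisible by 3.
    ⇒ system is inconsistent (no integer solution).

No solution (the system is inconsistent).


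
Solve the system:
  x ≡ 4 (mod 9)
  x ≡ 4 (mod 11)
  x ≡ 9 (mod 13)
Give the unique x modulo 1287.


Moduli 9, 11, 13 are pairwise coprime; by CRT there is a unique solution modulo M = 9 · 11 · 13 = 1287.
Solve pairwise, accumulating the modulus:
  Start with x ≡ 4 (mod 9).
  Combine with x ≡ 4 (mod 11): since gcd(9, 11) = 1, we get a unique residue mod 99.
    Write x = 4 + 9·t and substitute into x ≡ 4 (mod 11): 9·t ≡ 4 − 4 = 0 (mod 11).
    The inverse of 9 mod 11 is 5 (since 9·5 = 45 = 4·11 + 1), so t ≡ 5·0 = 0 ≡ 0 (mod 11).
    Then x = 4 + 9·0 = 4, valid modulo lcm(9, 11) = 99: x ≡ 4 (mod 99).
  Combine with x ≡ 9 (mod 13): since gcd(99, 13) = 1, we get a unique residue mod 1287.
    Write x = 4 + 99·t and substitute into x ≡ 9 (mod 13): 99·t ≡ 9 − 4 = 5 (mod 13).
    Reduce coefficients mod 13: 8·t ≡ 5 (mod 13).
    The inverse of 8 mod 13 is 5 (since 8·5 = 40 = 3·13 + 1), so t ≡ 5·5 = 25 ≡ 12 (mod 13).
    Then x = 4 + 99·12 = 1192, valid modulo lcm(99, 13) = 1287: x ≡ 1192 (mod 1287).
Verify: 1192 mod 9 = 4 ✓, 1192 mod 11 = 4 ✓, 1192 mod 13 = 9 ✓.

x ≡ 1192 (mod 1287).


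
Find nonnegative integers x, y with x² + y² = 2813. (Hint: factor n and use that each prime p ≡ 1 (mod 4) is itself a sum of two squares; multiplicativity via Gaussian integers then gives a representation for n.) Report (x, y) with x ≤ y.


Step 1: Factor n = 2813 = 29 · 97.
Step 2: Check the mod-4 condition on each prime factor: 29 ≡ 1 (mod 4), exponent 1; 97 ≡ 1 (mod 4), exponent 1.
All primes ≡ 3 (mod 4) appear to even exponent (or don't appear), so by the two-squares theorem n IS expressible as a sum of two squares.
Step 3: Build a representation. Here n = 29 · 97 is a product of primes ≡ 1 (mod 4). Each prime p ≡ 1 (mod 4) is itself a sum of two squares; find a² by testing p − a² for a perfect square:
  29: 29 − 1² = 28, 29 − 2² = 25 = 5² ⇒ 29 = 2² + 5².
  97: 97 − 1² = 96, 97 − 2² = 93, 97 − 3² = 88, 97 − 4² = 81 = 9² ⇒ 97 = 4² + 9².
  Combine using the Brahmagupta–Fibonacci identity (a² + b²)(c² + d²) = (ac − bd)² + (ad + bc)² = (ac + bd)² + (ad − bc)²:
  29 · 97 = 2813: from (2² + 5²)(4² + 9²), take (2·4 − 5·9, 2·9 + 5·4) = (8 − 45, 18 + 20) = (-37, 38); dropping signs (only squares matter) gives (37, 38); check 37² + 38² = 1369 + 1444 = 2813 ✓.
Step 4: Order so x ≤ y and verify: 37² + 38² = 1369 + 1444 = 2813 = n. ✓

n = 2813 = 37² + 38² (one valid representation with x ≤ y).


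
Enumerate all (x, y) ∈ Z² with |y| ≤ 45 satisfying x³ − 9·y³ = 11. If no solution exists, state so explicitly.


The equation is x³ - 9y³ = 11. For fixed y, x³ = 9·y³ + 11, so a solution requires the RHS to be a perfect cube.
Strategy: iterate y from -45 to 45, compute RHS = 9·y³ + 11, and check whether it is a (positive or negative) perfect cube.
Check small values of y:
  y = 0: RHS = 11 is not a perfect cube.
  y = 1: RHS = 20 is not a perfect cube.
  y = -1: RHS = 2 is not a perfect cube.
  y = 2: RHS = 83 is not a perfect cube.
  y = -2: RHS = -61 is not a perfect cube.
  y = 3: RHS = 254 is not a perfect cube.
  y = -3: RHS = -232 is not a perfect cube.
Continuing the search up to |y| = 45 finds no solutions either.
No (x, y) in the scanned range satisfies the equation.

No integer solutions with |y| ≤ 45.


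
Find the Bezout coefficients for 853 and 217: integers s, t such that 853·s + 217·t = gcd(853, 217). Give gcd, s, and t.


Euclidean algorithm on (853, 217) — divide until remainder is 0:
  853 = 3 · 217 + 202
  217 = 1 · 202 + 15
  202 = 13 · 15 + 7
  15 = 2 · 7 + 1
  7 = 7 · 1 + 0
gcd(853, 217) = 1.
Track Bezout coefficients alongside the remainders: start with r₀ = 853 = a·1 + b·0 (s = 1, t = 0) and r₁ = 217 = a·0 + b·1 (s = 0, t = 1); each new remainder r_{k+1} = r_{k-1} − q_k·r_k inherits s_{k+1} = s_{k-1} − q_k·s_k, t_{k+1} = t_{k-1} − q_k·t_k, so r_k = a·s_k + b·t_k at every step:
  q = 3: r = 202, s = 1 − 3·0 = 1, t = 0 − 3·1 = -3  (check: 853·1 + 217·(-3) = 202)
  q = 1: r = 15, s = 0 − 1·1 = -1, t = 1 − 1·(-3) = 4  (check: 853·(-1) + 217·4 = 15)
  q = 13: r = 7, s = 1 − 13·(-1) = 14, t = -3 − 13·4 = -55  (check: 853·14 + 217·(-55) = 7)
  q = 2: r = 1, s = -1 − 2·14 = -29, t = 4 − 2·(-55) = 114  (check: 853·(-29) + 217·114 = 1)
The row with r = 1 (the gcd) gives the Bezout coefficients s = -29, t = 114.
Result: 853 · (-29) + 217 · (114) = 1.

gcd(853, 217) = 1; s = -29, t = 114 (check: 853·(-29) + 217·114 = 1).


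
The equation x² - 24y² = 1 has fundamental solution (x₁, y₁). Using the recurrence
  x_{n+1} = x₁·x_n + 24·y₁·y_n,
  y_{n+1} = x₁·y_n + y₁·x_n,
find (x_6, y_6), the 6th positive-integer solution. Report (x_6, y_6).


Step 1: Find the fundamental solution (x₁, y₁) of x² - 24y² = 1.
  Expand √24 as a continued fraction. a₀ = ⌊√24⌋ = 4; iterate m_{k+1} = d_k·a_k − m_k, d_{k+1} = (24 − m_{k+1}²)/d_k, a_{k+1} = ⌊(a₀ + m_{k+1})/d_{k+1}⌋ (starting m₀ = 0, d₀ = 1), with convergents p_k = a_k·p_{k-1} + p_{k-2}, q_k = a_k·q_{k-1} + q_{k-2} (p₋₁ = 1, q₋₁ = 0):
  k = 0: a₀ = 4; p₀/q₀ = 4/1; p₀² − 24·q₀² = 16 − 24 = -8.
  k = 1: m = 4, d = 8, a = ⌊(4 + 4)/8⌋ = 1; p/q = (1·4 + 1)/(1·1 + 0) = 5/1; p² − 24·q² = 25 − 24 = 1.
  The first convergent with p² − 24·q² = 1 gives the fundamental solution (x₁, y₁) = (5, 1).
Step 2: Apply the recurrence (x_{n+1}, y_{n+1}) = (x₁x_n + 24y₁y_n, x₁y_n + y₁x_n) repeatedly.
  From (x_1, y_1) = (5, 1): x_2 = 5·5 + 24·1·1 = 49; y_2 = 5·1 + 1·5 = 10.
  From (x_2, y_2) = (49, 10): x_3 = 5·49 + 24·1·10 = 485; y_3 = 5·10 + 1·49 = 99.
  From (x_3, y_3) = (485, 99): x_4 = 5·485 + 24·1·99 = 4801; y_4 = 5·99 + 1·485 = 980.
  From (x_4, y_4) = (4801, 980): x_5 = 5·4801 + 24·1·980 = 47525; y_5 = 5·980 + 1·4801 = 9701.
  From (x_5, y_5) = (47525, 9701): x_6 = 5·47525 + 24·1·9701 = 470449; y_6 = 5·9701 + 1·47525 = 96030.
Step 3: Verify x_6² - 24·y_6² = 221322261601 - 221322261600 = 1 (should be 1). ✓

(x_1, y_1) = (5, 1); (x_6, y_6) = (470449, 96030).


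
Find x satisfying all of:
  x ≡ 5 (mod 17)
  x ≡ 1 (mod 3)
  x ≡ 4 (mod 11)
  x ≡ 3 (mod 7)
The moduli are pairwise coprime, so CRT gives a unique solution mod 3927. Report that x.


Product of moduli M = 17 · 3 · 11 · 7 = 3927.
Merge one congruence at a time:
  Start: x ≡ 5 (mod 17).
  Combine with x ≡ 1 (mod 3); new modulus lcm = 51.
    Write x = 5 + 17·t and substitute into x ≡ 1 (mod 3): 17·t ≡ 1 − 5 = -4 (mod 3).
    Reduce coefficients mod 3: 2·t ≡ 2 (mod 3).
    The inverse of 2 mod 3 is 2 (since 2·2 = 4 = 1·3 + 1), so t ≡ 2·2 = 4 ≡ 1 (mod 3).
    Then x = 5 + 17·1 = 22, valid modulo lcm(17, 3) = 51: x ≡ 22 (mod 51).
  Combine with x ≡ 4 (mod 11); new modulus lcm = 561.
    Write x = 22 + 51·t and substitute into x ≡ 4 (mod 11): 51·t ≡ 4 − 22 = -18 (mod 11).
    Reduce coefficients mod 11: 7·t ≡ 4 (mod 11).
    The inverse of 7 mod 11 is 8 (since 7·8 = 56 = 5·11 + 1), so t ≡ 8·4 = 32 ≡ 10 (mod 11).
    Then x = 22 + 51·10 = 532, valid modulo lcm(51, 11) = 561: x ≡ 532 (mod 561).
  Combine with x ≡ 3 (mod 7); new modulus lcm = 3927.
    Write x = 532 + 561·t and substitute into x ≡ 3 (mod 7): 561·t ≡ 3 − 532 = -529 (mod 7).
    Reduce coefficients mod 7: 1·t ≡ 3 (mod 7).
    So t ≡ 3 (mod 7).
    Then x = 532 + 561·3 = 2215, valid modulo lcm(561, 7) = 3927: x ≡ 2215 (mod 3927).
Verify against each original: 2215 mod 17 = 5, 2215 mod 3 = 1, 2215 mod 11 = 4, 2215 mod 7 = 3.

x ≡ 2215 (mod 3927).


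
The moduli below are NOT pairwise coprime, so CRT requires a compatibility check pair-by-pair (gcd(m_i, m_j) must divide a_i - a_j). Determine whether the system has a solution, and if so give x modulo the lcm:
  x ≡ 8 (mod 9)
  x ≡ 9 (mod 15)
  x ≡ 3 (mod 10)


Moduli 9, 15, 10 are not pairwise coprime, so CRT works modulo lcm(m_i) when all pairwise compatibility conditions hold.
Pairwise compatibility: gcd(m_i, m_j) must divide a_i - a_j for every pair.
Merge one congruence at a time:
  Start: x ≡ 8 (mod 9).
  Combine with x ≡ 9 (mod 15): gcd(9, 15) = 3, and 9 - 8 = 1 is NOT divisible by 3.
    ⇒ system is inconsistent (no integer solution).

No solution (the system is inconsistent).


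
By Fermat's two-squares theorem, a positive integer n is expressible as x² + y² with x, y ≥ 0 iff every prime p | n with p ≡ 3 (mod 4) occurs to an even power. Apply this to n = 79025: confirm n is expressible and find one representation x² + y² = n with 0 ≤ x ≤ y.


Step 1: Factor n = 79025 = 5^2 · 29 · 109.
Step 2: Check the mod-4 condition on each prime factor: 5 ≡ 1 (mod 4), exponent 2; 29 ≡ 1 (mod 4), exponent 1; 109 ≡ 1 (mod 4), exponent 1.
All primes ≡ 3 (mod 4) appear to even exponent (or don't appear), so by the two-squares theorem n IS expressible as a sum of two squares.
Step 3: Build a representation. Group n = k² · m with k = 5 and m = 29 · 109 = 3161 (a product of primes ≡ 1 (mod 4)); a representation of m scales to one of n via (k·x)² + (k·y)² = k²(x² + y²). Each prime p ≡ 1 (mod 4) is itself a sum of two squares; find a² by testing p − a² for a perfect square:
  29: 29 − 1² = 28, 29 − 2² = 25 = 5² ⇒ 29 = 2² + 5².
  109: 109 − 1² = 108, 109 − 2² = 105, 109 − 3² = 100 = 10² ⇒ 109 = 3² + 10².
  Combine using the Brahmagupta–Fibonacci identity (a² + b²)(c² + d²) = (ac − bd)² + (ad + bc)² = (ac + bd)² + (ad − bc)²:
  29 · 109 = 3161: from (2² + 5²)(3² + 10²), take (2·3 − 5·10, 2·10 + 5·3) = (6 − 50, 20 + 15) = (-44, 35); dropping signs (only squares matter) gives (44, 35); check 44² + 35² = 1936 + 1225 = 3161 ✓.
  Scale by k = 5: (5·44, 5·35) = (220, 175).
Step 4: Order so x ≤ y and verify: 175² + 220² = 30625 + 48400 = 79025 = n. ✓

n = 79025 = 175² + 220² (one valid representation with x ≤ y).


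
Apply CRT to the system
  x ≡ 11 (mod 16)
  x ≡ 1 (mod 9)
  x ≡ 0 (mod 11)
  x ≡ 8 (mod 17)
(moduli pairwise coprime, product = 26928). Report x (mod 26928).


Product of moduli M = 16 · 9 · 11 · 17 = 26928.
Merge one congruence at a time:
  Start: x ≡ 11 (mod 16).
  Combine with x ≡ 1 (mod 9); new modulus lcm = 144.
    Write x = 11 + 16·t and substitute into x ≡ 1 (mod 9): 16·t ≡ 1 − 11 = -10 (mod 9).
    Reduce coefficients mod 9: 7·t ≡ 8 (mod 9).
    The inverse of 7 mod 9 is 4 (since 7·4 = 28 = 3·9 + 1), so t ≡ 4·8 = 32 ≡ 5 (mod 9).
    Then x = 11 + 16·5 = 91, valid modulo lcm(16, 9) = 144: x ≡ 91 (mod 144).
  Combine with x ≡ 0 (mod 11); new modulus lcm = 1584.
    Write x = 91 + 144·t and substitute into x ≡ 0 (mod 11): 144·t ≡ 0 − 91 = -91 (mod 11).
    Reduce coefficients mod 11: 1·t ≡ 8 (mod 11).
    So t ≡ 8 (mod 11).
    Then x = 91 + 144·8 = 1243, valid modulo lcm(144, 11) = 1584: x ≡ 1243 (mod 1584).
  Combine with x ≡ 8 (mod 17); new modulus lcm = 26928.
    Write x = 1243 + 1584·t and substitute into x ≡ 8 (mod 17): 1584·t ≡ 8 − 1243 = -1235 (mod 17).
    Reduce coefficients mod 17: 3·t ≡ 6 (mod 17).
    The inverse of 3 mod 17 is 6 (since 3·6 = 18 = 1·17 + 1), so t ≡ 6·6 = 36 ≡ 2 (mod 17).
    Then x = 1243 + 1584·2 = 4411, valid modulo lcm(1584, 17) = 26928: x ≡ 4411 (mod 26928).
Verify against each original: 4411 mod 16 = 11, 4411 mod 9 = 1, 4411 mod 11 = 0, 4411 mod 17 = 8.

x ≡ 4411 (mod 26928).


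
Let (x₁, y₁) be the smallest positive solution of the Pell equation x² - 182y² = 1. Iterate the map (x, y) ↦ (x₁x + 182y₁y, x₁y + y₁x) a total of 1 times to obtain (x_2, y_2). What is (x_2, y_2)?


Step 1: Find the fundamental solution (x₁, y₁) of x² - 182y² = 1.
  Expand √182 as a continued fraction. a₀ = ⌊√182⌋ = 13; iterate m_{k+1} = d_k·a_k − m_k, d_{k+1} = (182 − m_{k+1}²)/d_k, a_{k+1} = ⌊(a₀ + m_{k+1})/d_{k+1}⌋ (starting m₀ = 0, d₀ = 1), with convergents p_k = a_k·p_{k-1} + p_{k-2}, q_k = a_k·q_{k-1} + q_{k-2} (p₋₁ = 1, q₋₁ = 0):
  k = 0: a₀ = 13; p₀/q₀ = 13/1; p₀² − 182·q₀² = 169 − 182 = -13.
  k = 1: m = 13, d = 13, a = ⌊(13 + 13)/13⌋ = 2; p/q = (2·13 + 1)/(2·1 + 0) = 27/2; p² − 182·q² = 729 − 728 = 1.
  The first convergent with p² − 182·q² = 1 gives the fundamental solution (x₁, y₁) = (27, 2).
Step 2: Apply the recurrence (x_{n+1}, y_{n+1}) = (x₁x_n + 182y₁y_n, x₁y_n + y₁x_n) repeatedly.
  From (x_1, y_1) = (27, 2): x_2 = 27·27 + 182·2·2 = 1457; y_2 = 27·2 + 2·27 = 108.
Step 3: Verify x_2² - 182·y_2² = 2122849 - 2122848 = 1 (should be 1). ✓

(x_1, y_1) = (27, 2); (x_2, y_2) = (1457, 108).


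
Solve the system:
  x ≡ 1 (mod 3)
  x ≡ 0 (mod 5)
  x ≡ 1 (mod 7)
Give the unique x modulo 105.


Moduli 3, 5, 7 are pairwise coprime; by CRT there is a unique solution modulo M = 3 · 5 · 7 = 105.
Solve pairwise, accumulating the modulus:
  Start with x ≡ 1 (mod 3).
  Combine with x ≡ 0 (mod 5): since gcd(3, 5) = 1, we get a unique residue mod 15.
    Write x = 1 + 3·t and substitute into x ≡ 0 (mod 5): 3·t ≡ 0 − 1 = -1 (mod 5).
    Reduce coefficients mod 5: 3·t ≡ 4 (mod 5).
    The inverse of 3 mod 5 is 2 (since 3·2 = 6 = 1·5 + 1), so t ≡ 2·4 = 8 ≡ 3 (mod 5).
    Then x = 1 + 3·3 = 10, valid modulo lcm(3, 5) = 15: x ≡ 10 (mod 15).
  Combine with x ≡ 1 (mod 7): since gcd(15, 7) = 1, we get a unique residue mod 105.
    Write x = 10 + 15·t and substitute into x ≡ 1 (mod 7): 15·t ≡ 1 − 10 = -9 (mod 7).
    Reduce coefficients mod 7: 1·t ≡ 5 (mod 7).
    So t ≡ 5 (mod 7).
    Then x = 10 + 15·5 = 85, valid modulo lcm(15, 7) = 105: x ≡ 85 (mod 105).
Verify: 85 mod 3 = 1 ✓, 85 mod 5 = 0 ✓, 85 mod 7 = 1 ✓.

x ≡ 85 (mod 105).


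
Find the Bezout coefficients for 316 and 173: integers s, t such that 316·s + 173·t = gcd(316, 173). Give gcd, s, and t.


Euclidean algorithm on (316, 173) — divide until remainder is 0:
  316 = 1 · 173 + 143
  173 = 1 · 143 + 30
  143 = 4 · 30 + 23
  30 = 1 · 23 + 7
  23 = 3 · 7 + 2
  7 = 3 · 2 + 1
  2 = 2 · 1 + 0
gcd(316, 173) = 1.
Track Bezout coefficients alongside the remainders: start with r₀ = 316 = a·1 + b·0 (s = 1, t = 0) and r₁ = 173 = a·0 + b·1 (s = 0, t = 1); each new remainder r_{k+1} = r_{k-1} − q_k·r_k inherits s_{k+1} = s_{k-1} − q_k·s_k, t_{k+1} = t_{k-1} − q_k·t_k, so r_k = a·s_k + b·t_k at every step:
  q = 1: r = 143, s = 1 − 1·0 = 1, t = 0 − 1·1 = -1  (check: 316·1 + 173·(-1) = 143)
  q = 1: r = 30, s = 0 − 1·1 = -1, t = 1 − 1·(-1) = 2  (check: 316·(-1) + 173·2 = 30)
  q = 4: r = 23, s = 1 − 4·(-1) = 5, t = -1 − 4·2 = -9  (check: 316·5 + 173·(-9) = 23)
  q = 1: r = 7, s = -1 − 1·5 = -6, t = 2 − 1·(-9) = 11  (check: 316·(-6) + 173·11 = 7)
  q = 3: r = 2, s = 5 − 3·(-6) = 23, t = -9 − 3·11 = -42  (check: 316·23 + 173·(-42) = 2)
  q = 3: r = 1, s = -6 − 3·23 = -75, t = 11 − 3·(-42) = 137  (check: 316·(-75) + 173·137 = 1)
The row with r = 1 (the gcd) gives the Bezout coefficients s = -75, t = 137.
Result: 316 · (-75) + 173 · (137) = 1.

gcd(316, 173) = 1; s = -75, t = 137 (check: 316·(-75) + 173·137 = 1).


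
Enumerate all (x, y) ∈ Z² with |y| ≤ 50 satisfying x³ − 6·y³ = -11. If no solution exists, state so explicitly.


The equation is x³ - 6y³ = -11. For fixed y, x³ = 6·y³ − 11, so a solution requires the RHS to be a perfect cube.
Strategy: iterate y from -50 to 50, compute RHS = 6·y³ − 11, and check whether it is a (positive or negative) perfect cube.
Check small values of y:
  y = 0: RHS = -11 is not a perfect cube.
  y = 1: RHS = -5 is not a perfect cube.
  y = -1: RHS = -17 is not a perfect cube.
  y = 2: RHS = 37 is not a perfect cube.
  y = -2: RHS = -59 is not a perfect cube.
  y = 3: RHS = 151 is not a perfect cube.
  y = -3: RHS = -173 is not a perfect cube.
Continuing the search up to |y| = 50 finds no solutions either.
No (x, y) in the scanned range satisfies the equation.

No integer solutions with |y| ≤ 50.
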